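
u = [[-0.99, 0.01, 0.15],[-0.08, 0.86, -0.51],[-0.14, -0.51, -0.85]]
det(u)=1.005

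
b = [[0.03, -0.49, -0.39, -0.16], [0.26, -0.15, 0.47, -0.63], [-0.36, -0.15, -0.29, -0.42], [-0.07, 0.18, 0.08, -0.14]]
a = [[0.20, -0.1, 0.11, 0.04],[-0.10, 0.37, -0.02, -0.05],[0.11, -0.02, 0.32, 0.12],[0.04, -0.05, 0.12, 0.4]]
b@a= [[0.01, -0.17, -0.13, -0.09], [0.09, -0.06, 0.11, -0.18], [-0.11, 0.01, -0.18, -0.21], [-0.03, 0.08, -0.0, -0.06]]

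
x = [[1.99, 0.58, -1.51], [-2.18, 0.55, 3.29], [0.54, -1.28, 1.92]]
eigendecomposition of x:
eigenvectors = [[(0.63+0j), (0.33+0.12j), (0.33-0.12j)], [0.56+0.00j, (-0.79+0j), (-0.79-0j)], [0.54+0.00j, -0.04-0.50j, (-0.04+0.5j)]]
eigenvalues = [(1.23+0j), (1.62+2.38j), (1.62-2.38j)]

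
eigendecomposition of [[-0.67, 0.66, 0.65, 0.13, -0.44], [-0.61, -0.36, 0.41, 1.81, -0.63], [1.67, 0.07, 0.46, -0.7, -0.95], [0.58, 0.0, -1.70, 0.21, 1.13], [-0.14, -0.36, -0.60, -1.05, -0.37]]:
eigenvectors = [[(-0.02-0.2j), (-0.02+0.2j), -0.02-0.32j, (-0.02+0.32j), (-0.03+0j)], [0.44-0.28j, 0.44+0.28j, (0.69+0j), (0.69-0j), (-0.11+0j)], [-0.49-0.20j, -0.49+0.20j, -0.40+0.12j, -0.40-0.12j, 0.61+0.00j], [(0.58+0j), 0.58-0.00j, (-0.33+0.16j), -0.33-0.16j, (0.16+0j)], [(-0.17+0.23j), (-0.17-0.23j), (-0.32-0.11j), -0.32+0.11j, 0.77+0.00j]]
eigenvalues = [(1.31+0.82j), (1.31-0.82j), (-1.17+0.87j), (-1.17-0.87j), (-1.01+0j)]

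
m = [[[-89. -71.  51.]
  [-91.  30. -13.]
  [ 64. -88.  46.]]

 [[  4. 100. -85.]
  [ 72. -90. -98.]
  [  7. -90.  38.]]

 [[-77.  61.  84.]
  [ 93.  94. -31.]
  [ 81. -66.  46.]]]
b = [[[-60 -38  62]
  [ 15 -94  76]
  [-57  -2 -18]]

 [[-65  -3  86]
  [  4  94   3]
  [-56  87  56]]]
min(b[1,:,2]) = 3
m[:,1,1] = [30.0, -90.0, 94.0]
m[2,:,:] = [[-77.0, 61.0, 84.0], [93.0, 94.0, -31.0], [81.0, -66.0, 46.0]]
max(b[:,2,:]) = 87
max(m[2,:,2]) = 84.0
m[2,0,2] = 84.0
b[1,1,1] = 94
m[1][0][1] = 100.0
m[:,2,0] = [64.0, 7.0, 81.0]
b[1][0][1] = -3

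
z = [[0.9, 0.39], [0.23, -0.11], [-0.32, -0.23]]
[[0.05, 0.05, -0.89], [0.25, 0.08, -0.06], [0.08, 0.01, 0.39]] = z @ [[0.54, 0.19, -0.65], [-1.12, -0.3, -0.78]]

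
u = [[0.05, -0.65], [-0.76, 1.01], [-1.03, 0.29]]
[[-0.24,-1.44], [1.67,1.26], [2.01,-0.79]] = u @ [[-1.89,1.42], [0.23,2.32]]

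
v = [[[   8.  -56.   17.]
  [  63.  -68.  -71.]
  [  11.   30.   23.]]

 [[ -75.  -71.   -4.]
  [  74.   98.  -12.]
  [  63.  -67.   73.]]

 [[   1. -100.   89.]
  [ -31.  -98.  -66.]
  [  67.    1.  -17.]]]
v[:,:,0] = [[8.0, 63.0, 11.0], [-75.0, 74.0, 63.0], [1.0, -31.0, 67.0]]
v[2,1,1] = -98.0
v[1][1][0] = 74.0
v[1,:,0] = [-75.0, 74.0, 63.0]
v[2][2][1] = 1.0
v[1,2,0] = 63.0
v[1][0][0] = -75.0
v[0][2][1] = 30.0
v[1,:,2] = [-4.0, -12.0, 73.0]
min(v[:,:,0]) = -75.0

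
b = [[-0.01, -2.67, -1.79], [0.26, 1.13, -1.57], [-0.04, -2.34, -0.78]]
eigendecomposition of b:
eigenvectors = [[0.42, -0.99, 0.83], [-0.72, 0.05, 0.20], [0.56, -0.12, 0.52]]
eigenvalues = [2.2, -0.09, -1.77]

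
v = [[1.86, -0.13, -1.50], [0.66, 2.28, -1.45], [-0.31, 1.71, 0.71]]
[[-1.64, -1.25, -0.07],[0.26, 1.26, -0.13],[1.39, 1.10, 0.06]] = v @ [[-0.48, -0.88, 0.05], [0.54, 0.61, -0.0], [0.45, -0.31, 0.11]]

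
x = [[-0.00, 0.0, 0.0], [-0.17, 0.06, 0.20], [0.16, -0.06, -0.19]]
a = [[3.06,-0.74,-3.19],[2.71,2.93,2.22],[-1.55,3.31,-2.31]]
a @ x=[[-0.38, 0.15, 0.46], [-0.14, 0.04, 0.16], [-0.93, 0.34, 1.1]]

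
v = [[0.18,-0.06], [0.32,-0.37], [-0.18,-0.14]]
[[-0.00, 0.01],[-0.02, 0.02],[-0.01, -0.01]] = v@[[0.01, 0.05], [0.05, -0.01]]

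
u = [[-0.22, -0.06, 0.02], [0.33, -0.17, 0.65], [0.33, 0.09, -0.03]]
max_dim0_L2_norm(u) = 0.65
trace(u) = -0.42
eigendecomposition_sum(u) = [[0.00,  -0.00,  0.0],[-0.0,  0.0,  -0.0],[-0.00,  0.0,  -0.00]] + [[-0.14, 0.0, -0.09], [0.55, -0.01, 0.36], [0.21, -0.00, 0.13]] + [[-0.08, -0.06, 0.11], [-0.22, -0.16, 0.29], [0.12, 0.09, -0.16]]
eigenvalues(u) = [-0.0, -0.01, -0.41]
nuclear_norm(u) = 1.15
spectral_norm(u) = 0.76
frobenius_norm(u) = 0.85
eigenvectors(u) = [[0.22,-0.23,-0.31], [-0.91,0.91,-0.83], [-0.35,0.34,0.46]]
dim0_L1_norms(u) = [0.88, 0.32, 0.7]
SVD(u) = [[-0.12, -0.54, 0.83], [0.98, -0.21, 0.00], [0.18, 0.81, 0.55]] @ diag([0.7613631868757192, 0.38849208186325856, 1.5821496462745422e-17]) @ [[0.53,-0.19,0.82],[0.82,0.37,-0.45],[0.22,-0.91,-0.35]]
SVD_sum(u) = [[-0.05, 0.02, -0.07], [0.40, -0.14, 0.61], [0.07, -0.03, 0.11]] + [[-0.17,-0.08,0.09], [-0.07,-0.03,0.04], [0.26,0.12,-0.14]] + [[0.0, -0.0, -0.00], [0.0, -0.0, -0.00], [0.00, -0.0, -0.0]]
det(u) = -0.00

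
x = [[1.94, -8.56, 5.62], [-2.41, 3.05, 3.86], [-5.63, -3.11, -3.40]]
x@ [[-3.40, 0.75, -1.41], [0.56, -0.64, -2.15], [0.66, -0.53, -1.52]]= [[-7.68,  3.95,  7.13], [12.45,  -5.81,  -9.03], [15.16,  -0.43,  19.79]]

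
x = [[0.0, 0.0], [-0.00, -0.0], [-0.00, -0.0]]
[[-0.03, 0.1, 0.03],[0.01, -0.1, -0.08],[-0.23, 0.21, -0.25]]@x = [[0.00, 0.00], [0.0, 0.00], [0.00, 0.00]]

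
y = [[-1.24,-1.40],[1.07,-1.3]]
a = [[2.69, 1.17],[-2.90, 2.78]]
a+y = [[1.45, -0.23], [-1.83, 1.48]]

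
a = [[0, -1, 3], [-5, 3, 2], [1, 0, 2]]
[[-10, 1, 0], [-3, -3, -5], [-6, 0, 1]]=a @ [[0, 0, 1], [1, -1, 0], [-3, 0, 0]]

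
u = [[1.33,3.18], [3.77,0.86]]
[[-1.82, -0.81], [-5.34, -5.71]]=u @ [[-1.42,  -1.61], [0.02,  0.42]]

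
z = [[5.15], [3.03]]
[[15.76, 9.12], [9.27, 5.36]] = z @ [[3.06, 1.77]]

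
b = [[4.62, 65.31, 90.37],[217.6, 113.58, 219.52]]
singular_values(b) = [340.8, 68.92]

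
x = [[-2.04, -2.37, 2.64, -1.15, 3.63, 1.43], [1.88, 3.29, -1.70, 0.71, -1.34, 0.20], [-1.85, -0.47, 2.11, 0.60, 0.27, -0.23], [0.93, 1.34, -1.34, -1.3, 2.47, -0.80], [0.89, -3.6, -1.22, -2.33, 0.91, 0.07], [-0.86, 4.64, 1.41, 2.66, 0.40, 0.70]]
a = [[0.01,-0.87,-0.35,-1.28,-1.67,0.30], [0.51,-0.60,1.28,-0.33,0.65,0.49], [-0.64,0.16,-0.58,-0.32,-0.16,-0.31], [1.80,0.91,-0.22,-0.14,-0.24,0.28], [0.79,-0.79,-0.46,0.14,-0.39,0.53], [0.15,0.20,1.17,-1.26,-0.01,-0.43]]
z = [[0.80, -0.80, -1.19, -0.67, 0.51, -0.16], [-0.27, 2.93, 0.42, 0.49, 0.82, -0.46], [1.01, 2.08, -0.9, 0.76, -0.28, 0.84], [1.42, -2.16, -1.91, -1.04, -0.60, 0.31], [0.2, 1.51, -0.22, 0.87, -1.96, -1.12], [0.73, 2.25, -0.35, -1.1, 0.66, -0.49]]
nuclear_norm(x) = 20.52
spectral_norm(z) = 5.27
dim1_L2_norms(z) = [1.85, 3.16, 2.74, 3.44, 2.87, 2.76]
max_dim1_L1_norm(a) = 4.48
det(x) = -4.97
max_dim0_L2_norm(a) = 2.13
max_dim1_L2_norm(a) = 2.32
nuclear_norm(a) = 9.09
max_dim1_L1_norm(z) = 7.44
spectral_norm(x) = 8.38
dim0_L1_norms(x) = [8.45, 15.71, 10.42, 8.75, 9.02, 3.43]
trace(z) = -0.66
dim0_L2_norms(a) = [2.13, 1.62, 1.93, 1.86, 1.86, 0.99]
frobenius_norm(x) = 11.31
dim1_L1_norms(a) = [4.48, 3.86, 2.17, 3.59, 3.1, 3.22]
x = a @ z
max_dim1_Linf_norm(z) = 2.93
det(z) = -3.12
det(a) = 1.49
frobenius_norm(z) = 6.97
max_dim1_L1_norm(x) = 13.26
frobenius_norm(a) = 4.34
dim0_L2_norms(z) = [2.08, 5.06, 2.49, 2.08, 2.38, 1.59]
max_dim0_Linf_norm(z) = 2.93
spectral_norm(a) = 2.48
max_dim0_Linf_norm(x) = 4.64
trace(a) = -2.13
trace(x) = 3.67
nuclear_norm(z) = 13.56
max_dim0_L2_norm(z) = 5.06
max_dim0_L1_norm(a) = 4.06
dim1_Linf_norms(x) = [3.63, 3.29, 2.11, 2.47, 3.6, 4.64]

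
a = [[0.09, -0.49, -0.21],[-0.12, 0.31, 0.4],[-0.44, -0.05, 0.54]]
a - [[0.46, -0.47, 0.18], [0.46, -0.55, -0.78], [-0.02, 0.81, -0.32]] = [[-0.37, -0.02, -0.39], [-0.58, 0.86, 1.18], [-0.42, -0.86, 0.86]]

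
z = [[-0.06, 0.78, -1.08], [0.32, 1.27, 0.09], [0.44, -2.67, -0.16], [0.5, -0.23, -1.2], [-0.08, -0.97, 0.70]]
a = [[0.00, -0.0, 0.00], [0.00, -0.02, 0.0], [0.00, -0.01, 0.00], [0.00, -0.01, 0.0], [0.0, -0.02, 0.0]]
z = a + [[-0.06, 0.78, -1.08], [0.32, 1.29, 0.09], [0.44, -2.66, -0.16], [0.50, -0.22, -1.20], [-0.08, -0.95, 0.70]]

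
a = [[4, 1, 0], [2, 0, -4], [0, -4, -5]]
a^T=[[4, 2, 0], [1, 0, -4], [0, -4, -5]]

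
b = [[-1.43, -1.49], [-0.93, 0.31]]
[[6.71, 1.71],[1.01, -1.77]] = b @ [[-1.96,1.15], [-2.62,-2.25]]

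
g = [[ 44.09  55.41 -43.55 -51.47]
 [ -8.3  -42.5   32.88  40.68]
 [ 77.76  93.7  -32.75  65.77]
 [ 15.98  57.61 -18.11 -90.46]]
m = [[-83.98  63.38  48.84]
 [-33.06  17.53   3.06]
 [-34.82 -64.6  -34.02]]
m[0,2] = 48.84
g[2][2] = -32.75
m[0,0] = -83.98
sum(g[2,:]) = 204.48000000000002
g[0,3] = -51.47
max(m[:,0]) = -33.06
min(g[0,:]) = -51.47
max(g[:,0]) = 77.76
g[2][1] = 93.7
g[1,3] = 40.68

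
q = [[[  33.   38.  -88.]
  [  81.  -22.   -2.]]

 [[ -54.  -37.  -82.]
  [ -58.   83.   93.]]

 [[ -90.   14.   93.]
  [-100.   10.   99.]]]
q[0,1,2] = -2.0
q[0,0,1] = 38.0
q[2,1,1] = 10.0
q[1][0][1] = -37.0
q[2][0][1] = 14.0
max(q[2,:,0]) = -90.0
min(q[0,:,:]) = -88.0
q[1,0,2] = -82.0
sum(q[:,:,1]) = 86.0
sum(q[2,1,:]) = 9.0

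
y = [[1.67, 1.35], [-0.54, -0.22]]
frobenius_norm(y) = 2.23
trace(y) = 1.45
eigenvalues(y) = [1.13, 0.32]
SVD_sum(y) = [[1.70, 1.32], [-0.44, -0.34]] + [[-0.03, 0.03], [-0.1, 0.12]]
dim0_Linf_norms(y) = [1.67, 1.35]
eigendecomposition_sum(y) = [[1.88, 1.88],[-0.75, -0.75]] + [[-0.21, -0.53], [0.21, 0.53]]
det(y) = 0.36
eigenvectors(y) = [[0.93, -0.71],[-0.37, 0.71]]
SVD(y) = [[-0.97, 0.25],[0.25, 0.97]] @ diag([2.2192003159610527, 0.16294157737779733]) @ [[-0.79, -0.61], [-0.61, 0.79]]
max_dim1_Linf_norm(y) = 1.67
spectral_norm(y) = 2.22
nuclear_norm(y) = 2.38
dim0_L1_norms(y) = [2.21, 1.57]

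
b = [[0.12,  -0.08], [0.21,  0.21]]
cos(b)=[[1.0, 0.01], [-0.03, 0.99]]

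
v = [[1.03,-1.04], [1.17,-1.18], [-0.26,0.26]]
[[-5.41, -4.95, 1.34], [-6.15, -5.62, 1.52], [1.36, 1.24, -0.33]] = v@[[-2.59, -1.75, -0.51], [2.64, 3.03, -1.79]]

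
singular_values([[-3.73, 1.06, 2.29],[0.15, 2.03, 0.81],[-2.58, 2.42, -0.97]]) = [5.33, 2.58, 1.84]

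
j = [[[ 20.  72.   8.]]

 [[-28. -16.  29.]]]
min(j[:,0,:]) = -28.0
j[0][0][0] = 20.0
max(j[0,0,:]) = 72.0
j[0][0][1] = 72.0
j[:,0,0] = [20.0, -28.0]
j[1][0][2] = 29.0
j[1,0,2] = 29.0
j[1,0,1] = -16.0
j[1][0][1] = -16.0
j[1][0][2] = 29.0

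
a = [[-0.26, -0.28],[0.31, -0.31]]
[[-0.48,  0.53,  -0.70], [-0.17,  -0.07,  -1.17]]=a@ [[0.61, -1.1, -0.65],[1.15, -0.86, 3.12]]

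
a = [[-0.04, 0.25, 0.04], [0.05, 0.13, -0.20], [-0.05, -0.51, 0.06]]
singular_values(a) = [0.59, 0.2, 0.04]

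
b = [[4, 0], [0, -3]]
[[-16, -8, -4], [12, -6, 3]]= b@ [[-4, -2, -1], [-4, 2, -1]]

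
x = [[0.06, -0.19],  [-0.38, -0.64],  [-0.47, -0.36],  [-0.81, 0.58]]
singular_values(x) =[1.03, 0.94]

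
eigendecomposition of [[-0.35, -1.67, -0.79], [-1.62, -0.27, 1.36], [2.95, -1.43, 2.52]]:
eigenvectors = [[0.65+0.00j, -0.07+0.36j, (-0.07-0.36j)], [0.74+0.00j, 0.17-0.42j, 0.17+0.42j], [(-0.19+0j), 0.81+0.00j, 0.81-0.00j]]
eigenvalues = [(-2.03+0j), (1.97+2.05j), (1.97-2.05j)]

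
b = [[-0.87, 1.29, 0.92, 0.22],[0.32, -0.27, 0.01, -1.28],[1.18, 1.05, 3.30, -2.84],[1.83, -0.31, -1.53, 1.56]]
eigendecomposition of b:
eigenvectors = [[0.69+0.00j, 0.17+0.20j, (0.17-0.2j), -0.16+0.00j], [-0.43+0.00j, (-0.43+0.31j), (-0.43-0.31j), -0.10+0.00j], [-0.32+0.00j, 0.63+0.00j, 0.63-0.00j, -0.91+0.00j], [-0.49+0.00j, (0.5+0.05j), (0.5-0.05j), (0.36+0j)]]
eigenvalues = [(-2.25+0j), (0.62+0.64j), (0.62-0.64j), (4.74+0j)]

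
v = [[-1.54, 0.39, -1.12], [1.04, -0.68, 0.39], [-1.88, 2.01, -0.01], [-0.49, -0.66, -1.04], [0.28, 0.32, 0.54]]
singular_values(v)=[3.4, 1.93, 0.01]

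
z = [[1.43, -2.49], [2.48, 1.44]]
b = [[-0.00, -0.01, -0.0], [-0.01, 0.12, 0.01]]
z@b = [[0.02, -0.31, -0.02], [-0.01, 0.15, 0.01]]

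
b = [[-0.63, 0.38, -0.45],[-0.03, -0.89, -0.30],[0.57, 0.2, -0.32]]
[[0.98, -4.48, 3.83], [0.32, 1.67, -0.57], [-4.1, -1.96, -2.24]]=b @ [[-4.81, 0.95, -4.80],[-1.35, -3.75, 1.09],[3.41, 5.47, -0.87]]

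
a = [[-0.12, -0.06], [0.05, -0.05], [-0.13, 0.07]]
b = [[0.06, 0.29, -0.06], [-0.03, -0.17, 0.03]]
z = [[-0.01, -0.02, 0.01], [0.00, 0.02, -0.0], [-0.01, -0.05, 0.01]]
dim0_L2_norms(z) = [0.01, 0.06, 0.01]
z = a @ b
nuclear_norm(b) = 0.36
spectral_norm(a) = 0.19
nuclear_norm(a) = 0.29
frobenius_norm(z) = 0.06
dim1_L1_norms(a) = [0.18, 0.1, 0.2]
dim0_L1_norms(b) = [0.09, 0.46, 0.09]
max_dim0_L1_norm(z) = 0.09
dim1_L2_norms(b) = [0.3, 0.18]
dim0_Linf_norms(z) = [0.01, 0.05, 0.01]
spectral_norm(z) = 0.06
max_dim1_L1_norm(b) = 0.41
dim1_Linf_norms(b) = [0.29, 0.17]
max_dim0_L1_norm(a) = 0.3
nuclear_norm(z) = 0.07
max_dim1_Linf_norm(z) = 0.05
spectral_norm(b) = 0.35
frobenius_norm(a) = 0.21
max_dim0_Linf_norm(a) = 0.13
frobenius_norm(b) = 0.35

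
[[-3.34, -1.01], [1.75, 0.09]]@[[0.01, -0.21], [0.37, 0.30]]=[[-0.41, 0.4],[0.05, -0.34]]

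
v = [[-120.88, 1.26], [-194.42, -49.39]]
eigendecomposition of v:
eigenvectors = [[-0.33,-0.02], [-0.94,-1.00]]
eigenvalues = [-117.27, -53.0]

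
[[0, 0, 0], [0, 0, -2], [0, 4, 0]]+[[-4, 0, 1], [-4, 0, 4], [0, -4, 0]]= [[-4, 0, 1], [-4, 0, 2], [0, 0, 0]]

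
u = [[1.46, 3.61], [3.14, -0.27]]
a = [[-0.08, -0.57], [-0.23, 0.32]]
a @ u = [[-1.91, -0.13], [0.67, -0.92]]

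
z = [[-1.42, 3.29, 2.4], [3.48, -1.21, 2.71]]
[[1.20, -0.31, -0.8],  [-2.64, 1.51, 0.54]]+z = [[-0.22, 2.98, 1.6], [0.84, 0.3, 3.25]]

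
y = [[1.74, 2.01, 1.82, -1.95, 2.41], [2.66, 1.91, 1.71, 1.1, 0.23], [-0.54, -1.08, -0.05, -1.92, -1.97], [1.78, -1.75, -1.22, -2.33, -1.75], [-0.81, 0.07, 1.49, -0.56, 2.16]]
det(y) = 112.28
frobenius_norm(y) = 8.25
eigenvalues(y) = [(-1.63+1.72j), (-1.63-1.72j), (2.79+0j), (1.94+1.85j), (1.94-1.85j)]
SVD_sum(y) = [[0.93, 1.99, 1.75, 0.53, 2.23], [0.73, 1.57, 1.38, 0.42, 1.76], [-0.58, -1.23, -1.09, -0.33, -1.38], [-0.64, -1.38, -1.21, -0.36, -1.54], [0.46, 0.99, 0.87, 0.26, 1.11]] + [[1.53, -0.02, 0.22, -1.66, -0.39], [0.72, -0.01, 0.10, -0.78, -0.19], [0.91, -0.01, 0.13, -0.98, -0.23], [2.04, -0.03, 0.29, -2.21, -0.53], [-0.24, 0.0, -0.03, 0.26, 0.06]] + [[-0.66,-0.25,0.14,-0.73,0.56], [1.3,0.49,-0.28,1.42,-1.09], [-0.45,-0.17,0.1,-0.49,0.37], [0.1,0.04,-0.02,0.11,-0.08], [-1.14,-0.43,0.25,-1.25,0.96]] + [[0.04, -0.03, -0.08, 0.01, 0.07], [-0.17, 0.11, 0.34, -0.04, -0.29], [-0.41, 0.28, 0.85, -0.10, -0.72], [0.21, -0.14, -0.43, 0.05, 0.37], [-0.03, 0.02, 0.07, -0.01, -0.06]] + [[-0.09,0.32,-0.21,-0.11,-0.05],[0.07,-0.25,0.17,0.08,0.04],[-0.02,0.05,-0.04,-0.02,-0.01],[0.07,-0.24,0.16,0.08,0.04],[0.15,-0.51,0.34,0.17,0.09]]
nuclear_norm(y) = 15.94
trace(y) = 3.43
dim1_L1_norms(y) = [9.93, 7.61, 5.56, 8.83, 5.09]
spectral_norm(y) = 5.99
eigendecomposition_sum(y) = [[(-0.05+0.54j), (-0-0.57j), (-0.21-0.07j), -0.50-0.51j, (-0.04-0.59j)], [0.10-0.86j, -0.01+0.92j, 0.34+0.12j, 0.78+0.84j, 0.04+0.96j], [0.26+0.64j, (-0.34-0.64j), (-0.28+0.05j), -0.86-0.28j, (-0.39-0.65j)], [0.74+0.65j, (-0.84-0.6j), -0.33+0.24j, (-1.28+0.19j), -0.92-0.58j], [0.00-0.02j, -0.00+0.02j, (0.01+0j), 0.02+0.02j, -0.00+0.03j]] + [[(-0.05-0.54j), (-0+0.57j), (-0.21+0.07j), (-0.5+0.51j), (-0.04+0.59j)], [(0.1+0.86j), (-0.01-0.92j), 0.34-0.12j, (0.78-0.84j), 0.04-0.96j], [0.26-0.64j, (-0.34+0.64j), (-0.28-0.05j), -0.86+0.28j, -0.39+0.65j], [0.74-0.65j, -0.84+0.60j, -0.33-0.24j, -1.28-0.19j, -0.92+0.58j], [0.00+0.02j, (-0-0.02j), 0.01-0.00j, 0.02-0.02j, (-0-0.03j)]] + [[0.74+0.00j,(1.1-0j),(1.52+0j),-0.64-0.00j,0.23-0.00j], [(1.77+0j),(2.64-0j),3.67+0.00j,-1.54-0.00j,0.54-0.00j], [-0.11-0.00j,(-0.17+0j),(-0.23-0j),(0.1+0j),-0.03+0.00j], [0.03+0.00j,(0.05-0j),(0.07+0j),-0.03-0.00j,(0.01-0j)], [(-1.04-0j),-1.55+0.00j,(-2.16-0j),0.91+0.00j,-0.32+0.00j]] + [[(0.55+0.15j), (0.46-0.58j), (0.36-1.6j), -0.16+0.66j, (1.13-0.68j)],[(0.34-0.45j), -0.35-0.63j, (-1.32-0.92j), (0.54+0.39j), -0.19-1.28j],[(-0.47+0.11j), (-0.11+0.62j), (0.37+1.34j), (-0.15-0.56j), -0.57+0.96j],[0.13-0.11j, (-0.06-0.21j), (-0.32-0.37j), 0.13+0.15j, 0.04-0.39j],[0.11+0.64j, (0.81+0.19j), 1.82-0.40j, -0.75+0.15j, (1.24+0.83j)]] + [[0.55-0.15j, 0.46+0.58j, 0.36+1.60j, -0.16-0.66j, (1.13+0.68j)],[(0.34+0.45j), -0.35+0.63j, (-1.32+0.92j), (0.54-0.39j), -0.19+1.28j],[-0.47-0.11j, -0.11-0.62j, 0.37-1.34j, -0.15+0.56j, (-0.57-0.96j)],[0.13+0.11j, -0.06+0.21j, (-0.32+0.37j), 0.13-0.15j, 0.04+0.39j],[(0.11-0.64j), 0.81-0.19j, 1.82+0.40j, -0.75-0.15j, (1.24-0.83j)]]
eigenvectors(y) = [[(0.2+0.28j),0.20-0.28j,(-0.34+0j),(-0.21+0.45j),-0.21-0.45j], [-0.31-0.45j,-0.31+0.45j,(-0.81+0j),0.33+0.36j,0.33-0.36j], [0.39+0.20j,0.39-0.20j,0.05+0.00j,-0.02-0.42j,(-0.02+0.42j)], [0.62+0.00j,(0.62-0j),(-0.02+0j),(0.07+0.13j),0.07-0.13j], [-0.01-0.01j,(-0.01+0.01j),(0.48+0j),(-0.56+0j),-0.56-0.00j]]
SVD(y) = [[-0.61, -0.54, -0.35, -0.08, -0.46],[-0.48, -0.26, 0.68, 0.34, 0.36],[0.38, -0.32, -0.23, 0.83, -0.08],[0.42, -0.73, 0.05, -0.42, 0.34],[-0.30, 0.09, -0.6, 0.07, 0.73]] @ diag([5.991827336178678, 4.226161358621476, 3.3583362085284714, 1.4654860288468092, 0.9009405940782195]) @ [[-0.26, -0.55, -0.48, -0.15, -0.62], [-0.67, 0.01, -0.09, 0.72, 0.17], [0.57, 0.21, -0.12, 0.62, -0.48], [-0.34, 0.23, 0.69, -0.09, -0.59], [0.23, -0.77, 0.51, 0.26, 0.13]]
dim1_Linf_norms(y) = [2.41, 2.66, 1.97, 2.33, 2.16]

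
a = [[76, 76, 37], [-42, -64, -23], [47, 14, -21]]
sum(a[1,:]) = -129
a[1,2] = -23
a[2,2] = -21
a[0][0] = 76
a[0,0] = 76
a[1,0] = -42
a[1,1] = -64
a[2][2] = -21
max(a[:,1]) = 76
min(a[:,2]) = -23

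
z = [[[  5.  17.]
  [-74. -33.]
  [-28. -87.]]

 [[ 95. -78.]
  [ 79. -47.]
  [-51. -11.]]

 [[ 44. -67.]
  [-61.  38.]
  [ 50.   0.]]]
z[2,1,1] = 38.0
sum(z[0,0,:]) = 22.0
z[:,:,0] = [[5.0, -74.0, -28.0], [95.0, 79.0, -51.0], [44.0, -61.0, 50.0]]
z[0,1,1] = -33.0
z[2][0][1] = -67.0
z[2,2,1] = 0.0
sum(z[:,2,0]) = -29.0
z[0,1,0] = -74.0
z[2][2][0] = 50.0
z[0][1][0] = -74.0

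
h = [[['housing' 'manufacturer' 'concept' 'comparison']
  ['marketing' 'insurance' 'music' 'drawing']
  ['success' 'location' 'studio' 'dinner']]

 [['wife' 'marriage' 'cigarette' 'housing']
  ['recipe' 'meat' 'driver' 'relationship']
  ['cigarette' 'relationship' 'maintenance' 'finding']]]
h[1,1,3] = 'relationship'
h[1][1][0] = 'recipe'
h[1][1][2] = 'driver'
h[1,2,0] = 'cigarette'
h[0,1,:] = ['marketing', 'insurance', 'music', 'drawing']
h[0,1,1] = 'insurance'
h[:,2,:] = [['success', 'location', 'studio', 'dinner'], ['cigarette', 'relationship', 'maintenance', 'finding']]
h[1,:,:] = [['wife', 'marriage', 'cigarette', 'housing'], ['recipe', 'meat', 'driver', 'relationship'], ['cigarette', 'relationship', 'maintenance', 'finding']]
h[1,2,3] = 'finding'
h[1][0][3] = 'housing'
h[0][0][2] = 'concept'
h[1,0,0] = 'wife'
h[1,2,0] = 'cigarette'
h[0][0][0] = 'housing'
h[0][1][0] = 'marketing'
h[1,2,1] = 'relationship'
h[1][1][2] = 'driver'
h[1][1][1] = 'meat'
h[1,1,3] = 'relationship'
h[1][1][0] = 'recipe'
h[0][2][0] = 'success'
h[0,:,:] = [['housing', 'manufacturer', 'concept', 'comparison'], ['marketing', 'insurance', 'music', 'drawing'], ['success', 'location', 'studio', 'dinner']]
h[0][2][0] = 'success'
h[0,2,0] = 'success'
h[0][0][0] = 'housing'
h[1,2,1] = 'relationship'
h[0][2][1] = 'location'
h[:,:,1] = [['manufacturer', 'insurance', 'location'], ['marriage', 'meat', 'relationship']]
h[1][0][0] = 'wife'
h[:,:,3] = [['comparison', 'drawing', 'dinner'], ['housing', 'relationship', 'finding']]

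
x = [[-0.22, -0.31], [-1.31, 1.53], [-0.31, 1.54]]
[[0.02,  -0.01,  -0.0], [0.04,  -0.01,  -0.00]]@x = [[0.01, -0.02],[0.0, -0.03]]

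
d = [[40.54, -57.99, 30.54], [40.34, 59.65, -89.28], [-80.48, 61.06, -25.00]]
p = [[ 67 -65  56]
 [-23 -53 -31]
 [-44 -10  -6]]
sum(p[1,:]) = -107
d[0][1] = -57.99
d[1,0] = 40.34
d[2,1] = 61.06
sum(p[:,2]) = 19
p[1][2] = -31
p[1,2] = -31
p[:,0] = [67, -23, -44]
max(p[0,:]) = 67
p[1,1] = -53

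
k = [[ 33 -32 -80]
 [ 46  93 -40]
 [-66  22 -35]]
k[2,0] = -66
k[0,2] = -80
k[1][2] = -40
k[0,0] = 33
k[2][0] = -66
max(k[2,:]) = 22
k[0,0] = 33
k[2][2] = -35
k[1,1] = 93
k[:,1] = [-32, 93, 22]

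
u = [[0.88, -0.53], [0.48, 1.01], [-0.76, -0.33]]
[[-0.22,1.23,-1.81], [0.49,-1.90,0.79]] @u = [[1.77, 1.96],  [-1.08, -2.44]]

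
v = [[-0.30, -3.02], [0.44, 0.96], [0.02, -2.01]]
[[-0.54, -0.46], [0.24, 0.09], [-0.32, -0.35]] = v@[[0.20, -0.17], [0.16, 0.17]]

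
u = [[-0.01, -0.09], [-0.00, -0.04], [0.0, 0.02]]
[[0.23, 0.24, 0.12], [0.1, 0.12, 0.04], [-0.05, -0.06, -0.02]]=u@[[0.16, 1.74, -3.34],[-2.55, -2.90, -0.97]]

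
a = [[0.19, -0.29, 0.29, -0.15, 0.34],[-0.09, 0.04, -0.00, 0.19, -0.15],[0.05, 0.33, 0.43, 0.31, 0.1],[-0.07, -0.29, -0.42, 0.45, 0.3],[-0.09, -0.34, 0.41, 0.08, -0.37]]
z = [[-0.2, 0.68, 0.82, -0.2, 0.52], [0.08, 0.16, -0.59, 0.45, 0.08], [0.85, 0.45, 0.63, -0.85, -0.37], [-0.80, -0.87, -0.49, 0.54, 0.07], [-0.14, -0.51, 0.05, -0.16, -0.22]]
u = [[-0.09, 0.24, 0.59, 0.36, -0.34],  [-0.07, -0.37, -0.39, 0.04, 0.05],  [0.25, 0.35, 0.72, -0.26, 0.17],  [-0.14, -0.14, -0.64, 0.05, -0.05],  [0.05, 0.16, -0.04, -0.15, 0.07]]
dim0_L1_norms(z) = [2.07, 2.67, 2.58, 2.2, 1.26]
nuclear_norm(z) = 4.13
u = z @ a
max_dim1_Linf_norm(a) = 0.45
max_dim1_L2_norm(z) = 1.48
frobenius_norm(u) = 1.51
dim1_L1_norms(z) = [2.42, 1.36, 3.15, 2.77, 1.08]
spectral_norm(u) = 1.33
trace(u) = 0.38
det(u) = -0.00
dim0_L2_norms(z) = [1.2, 1.31, 1.29, 1.13, 0.68]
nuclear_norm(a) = 2.66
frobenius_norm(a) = 1.34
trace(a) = 0.74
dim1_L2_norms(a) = [0.59, 0.26, 0.63, 0.75, 0.66]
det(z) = -0.00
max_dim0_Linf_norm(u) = 0.72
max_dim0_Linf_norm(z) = 0.87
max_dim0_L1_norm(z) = 2.67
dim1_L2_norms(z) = [1.22, 0.77, 1.48, 1.39, 0.6]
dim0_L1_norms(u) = [0.6, 1.26, 2.38, 0.86, 0.68]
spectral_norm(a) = 0.84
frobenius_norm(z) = 2.56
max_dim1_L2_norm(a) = 0.75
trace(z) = 0.91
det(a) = -0.00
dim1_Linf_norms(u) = [0.59, 0.39, 0.72, 0.64, 0.16]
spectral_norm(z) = 2.13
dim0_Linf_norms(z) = [0.85, 0.87, 0.82, 0.85, 0.52]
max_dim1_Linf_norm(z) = 0.87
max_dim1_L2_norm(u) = 0.89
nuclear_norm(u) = 2.27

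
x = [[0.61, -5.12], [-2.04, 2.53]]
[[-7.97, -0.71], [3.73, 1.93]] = x@ [[0.12, -0.91], [1.57, 0.03]]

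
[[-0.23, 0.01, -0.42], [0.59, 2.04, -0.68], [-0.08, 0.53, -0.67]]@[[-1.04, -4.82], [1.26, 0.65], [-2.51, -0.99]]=[[1.31, 1.53],[3.66, -0.84],[2.43, 1.39]]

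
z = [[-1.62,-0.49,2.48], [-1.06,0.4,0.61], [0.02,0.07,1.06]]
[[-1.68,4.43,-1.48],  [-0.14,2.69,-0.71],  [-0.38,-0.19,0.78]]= z@[[0.18, -2.76, 1.50],  [0.75, -0.43, 1.24],  [-0.41, -0.10, 0.63]]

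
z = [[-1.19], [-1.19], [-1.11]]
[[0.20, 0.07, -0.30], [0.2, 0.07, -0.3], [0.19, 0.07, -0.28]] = z@[[-0.17, -0.06, 0.25]]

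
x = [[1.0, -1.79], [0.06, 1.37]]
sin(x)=[[0.89, -0.68], [0.02, 1.03]]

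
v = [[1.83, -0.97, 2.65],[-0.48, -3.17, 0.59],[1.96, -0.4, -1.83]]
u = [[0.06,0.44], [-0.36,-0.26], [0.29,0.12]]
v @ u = [[1.23, 1.38], [1.28, 0.68], [-0.27, 0.75]]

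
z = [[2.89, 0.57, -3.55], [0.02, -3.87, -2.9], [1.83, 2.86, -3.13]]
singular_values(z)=[6.37, 4.95, 0.97]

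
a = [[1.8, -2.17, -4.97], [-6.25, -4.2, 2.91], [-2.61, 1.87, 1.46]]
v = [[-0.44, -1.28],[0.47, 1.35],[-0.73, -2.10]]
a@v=[[1.82,5.20], [-1.35,-3.78], [0.96,2.80]]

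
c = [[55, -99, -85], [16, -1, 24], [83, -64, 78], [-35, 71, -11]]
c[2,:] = [83, -64, 78]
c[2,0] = 83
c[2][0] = 83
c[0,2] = -85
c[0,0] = 55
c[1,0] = 16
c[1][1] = -1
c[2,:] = [83, -64, 78]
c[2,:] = [83, -64, 78]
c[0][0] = 55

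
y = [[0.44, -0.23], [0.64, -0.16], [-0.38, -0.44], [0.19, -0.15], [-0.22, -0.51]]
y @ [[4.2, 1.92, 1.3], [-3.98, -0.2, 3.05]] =[[2.76, 0.89, -0.13], [3.32, 1.26, 0.34], [0.16, -0.64, -1.84], [1.40, 0.39, -0.21], [1.11, -0.32, -1.84]]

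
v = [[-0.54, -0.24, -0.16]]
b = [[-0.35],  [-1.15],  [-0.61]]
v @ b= [[0.56]]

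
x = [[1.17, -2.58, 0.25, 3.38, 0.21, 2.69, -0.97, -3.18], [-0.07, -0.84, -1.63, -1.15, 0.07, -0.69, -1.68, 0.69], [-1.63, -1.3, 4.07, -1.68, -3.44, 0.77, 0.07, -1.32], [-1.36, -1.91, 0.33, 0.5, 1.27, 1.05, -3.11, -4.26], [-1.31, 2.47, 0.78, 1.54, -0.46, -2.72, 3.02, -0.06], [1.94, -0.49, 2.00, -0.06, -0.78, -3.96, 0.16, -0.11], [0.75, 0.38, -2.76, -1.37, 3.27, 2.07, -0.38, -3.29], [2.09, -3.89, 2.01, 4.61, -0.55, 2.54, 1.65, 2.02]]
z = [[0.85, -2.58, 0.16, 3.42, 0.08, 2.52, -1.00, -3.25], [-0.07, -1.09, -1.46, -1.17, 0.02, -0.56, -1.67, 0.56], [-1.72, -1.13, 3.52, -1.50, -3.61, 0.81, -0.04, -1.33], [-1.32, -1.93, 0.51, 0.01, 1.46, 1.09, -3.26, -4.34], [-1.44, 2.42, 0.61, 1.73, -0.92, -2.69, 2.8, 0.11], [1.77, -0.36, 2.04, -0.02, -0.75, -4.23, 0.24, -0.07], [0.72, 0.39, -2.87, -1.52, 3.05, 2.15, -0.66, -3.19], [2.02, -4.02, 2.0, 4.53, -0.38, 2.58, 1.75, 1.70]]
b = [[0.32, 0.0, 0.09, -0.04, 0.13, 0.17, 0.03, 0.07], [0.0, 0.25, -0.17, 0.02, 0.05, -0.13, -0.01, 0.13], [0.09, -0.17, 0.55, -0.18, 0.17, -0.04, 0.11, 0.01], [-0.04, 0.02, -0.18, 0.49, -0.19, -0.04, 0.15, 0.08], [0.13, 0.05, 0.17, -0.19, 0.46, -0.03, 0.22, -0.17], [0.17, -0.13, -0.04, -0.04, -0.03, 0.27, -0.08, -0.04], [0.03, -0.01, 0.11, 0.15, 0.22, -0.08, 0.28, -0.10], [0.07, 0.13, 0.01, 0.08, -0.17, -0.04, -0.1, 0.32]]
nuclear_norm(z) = 39.05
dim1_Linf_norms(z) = [3.42, 1.67, 3.61, 4.34, 2.8, 4.23, 3.19, 4.53]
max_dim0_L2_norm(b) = 0.64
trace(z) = -0.82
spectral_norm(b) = 0.97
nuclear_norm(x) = 39.22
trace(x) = 2.12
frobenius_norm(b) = 1.38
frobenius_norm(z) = 16.26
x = b + z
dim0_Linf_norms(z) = [2.02, 4.02, 3.52, 4.53, 3.61, 4.23, 3.26, 4.34]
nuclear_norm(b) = 2.95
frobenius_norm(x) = 16.34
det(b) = -0.00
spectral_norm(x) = 9.51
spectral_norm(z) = 9.62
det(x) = -38061.54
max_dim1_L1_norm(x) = 19.36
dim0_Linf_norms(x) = [2.09, 3.89, 4.07, 4.61, 3.44, 3.96, 3.11, 4.26]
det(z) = -41798.87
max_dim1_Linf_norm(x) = 4.61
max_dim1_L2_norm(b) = 0.64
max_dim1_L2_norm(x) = 7.64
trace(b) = 2.94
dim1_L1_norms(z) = [13.86, 6.6, 13.66, 13.92, 12.72, 9.48, 14.55, 18.98]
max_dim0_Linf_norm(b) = 0.55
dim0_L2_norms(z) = [3.9, 5.93, 5.62, 6.41, 5.1, 6.7, 5.08, 6.68]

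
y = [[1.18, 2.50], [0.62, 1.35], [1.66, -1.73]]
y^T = [[1.18, 0.62, 1.66],[2.50, 1.35, -1.73]]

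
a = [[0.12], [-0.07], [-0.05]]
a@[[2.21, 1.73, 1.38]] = [[0.27, 0.21, 0.17], [-0.15, -0.12, -0.10], [-0.11, -0.09, -0.07]]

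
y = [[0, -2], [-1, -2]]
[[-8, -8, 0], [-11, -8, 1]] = y @ [[3, 0, -1], [4, 4, 0]]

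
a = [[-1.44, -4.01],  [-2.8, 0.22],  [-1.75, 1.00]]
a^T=[[-1.44,-2.80,-1.75], [-4.01,0.22,1.00]]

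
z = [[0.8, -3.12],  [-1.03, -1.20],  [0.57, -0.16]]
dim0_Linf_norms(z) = [1.03, 3.12]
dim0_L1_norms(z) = [2.4, 4.48]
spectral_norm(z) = 3.38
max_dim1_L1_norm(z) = 3.92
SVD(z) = [[-0.95, 0.26], [-0.31, -0.88], [-0.07, 0.40]] @ diag([3.3756286873443853, 1.3531189767265954]) @ [[-0.14, 0.99], [0.99, 0.14]]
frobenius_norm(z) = 3.64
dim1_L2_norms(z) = [3.22, 1.58, 0.59]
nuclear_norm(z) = 4.73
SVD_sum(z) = [[0.46,  -3.17], [0.15,  -1.03], [0.03,  -0.24]] + [[0.34, 0.05], [-1.18, -0.17], [0.54, 0.08]]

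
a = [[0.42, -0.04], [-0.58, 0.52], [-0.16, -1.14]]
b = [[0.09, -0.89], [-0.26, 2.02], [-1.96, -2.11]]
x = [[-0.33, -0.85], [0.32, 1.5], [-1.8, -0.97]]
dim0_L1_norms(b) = [2.31, 5.02]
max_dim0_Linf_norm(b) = 2.11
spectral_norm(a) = 1.26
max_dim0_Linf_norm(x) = 1.8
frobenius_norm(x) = 2.71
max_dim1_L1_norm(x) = 2.77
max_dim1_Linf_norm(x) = 1.8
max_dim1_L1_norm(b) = 4.07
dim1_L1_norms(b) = [0.98, 2.28, 4.07]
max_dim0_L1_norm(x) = 3.32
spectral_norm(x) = 2.49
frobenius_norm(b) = 3.64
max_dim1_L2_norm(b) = 2.88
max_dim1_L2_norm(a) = 1.15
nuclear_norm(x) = 3.57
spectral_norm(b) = 3.33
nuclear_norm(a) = 1.98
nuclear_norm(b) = 4.80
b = a + x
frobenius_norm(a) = 1.45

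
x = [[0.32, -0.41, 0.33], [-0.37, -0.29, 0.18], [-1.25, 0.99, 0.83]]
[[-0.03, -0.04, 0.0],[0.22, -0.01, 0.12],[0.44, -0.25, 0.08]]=x @ [[-0.41,0.00,-0.19], [-0.16,-0.08,-0.16], [0.1,-0.21,-0.00]]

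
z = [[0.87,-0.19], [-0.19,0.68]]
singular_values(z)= [0.99, 0.56]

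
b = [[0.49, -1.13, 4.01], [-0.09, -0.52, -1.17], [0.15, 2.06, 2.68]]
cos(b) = [[0.66,-2.29,-4.65],[0.06,1.67,1.00],[-0.10,-1.53,-0.93]]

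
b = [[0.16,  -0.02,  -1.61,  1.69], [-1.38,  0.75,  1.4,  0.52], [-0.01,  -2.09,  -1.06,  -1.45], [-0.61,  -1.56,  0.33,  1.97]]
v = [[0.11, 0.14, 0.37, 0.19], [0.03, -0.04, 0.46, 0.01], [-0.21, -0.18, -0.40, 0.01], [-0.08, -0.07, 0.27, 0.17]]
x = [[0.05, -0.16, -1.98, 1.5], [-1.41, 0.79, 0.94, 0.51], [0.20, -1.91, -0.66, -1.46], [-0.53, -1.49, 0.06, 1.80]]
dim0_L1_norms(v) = [0.43, 0.43, 1.5, 0.38]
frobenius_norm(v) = 0.88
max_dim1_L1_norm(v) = 0.81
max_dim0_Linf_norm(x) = 1.98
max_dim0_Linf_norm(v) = 0.46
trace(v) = -0.16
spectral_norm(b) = 3.21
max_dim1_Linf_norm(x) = 1.98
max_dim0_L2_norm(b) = 3.02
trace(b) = 1.82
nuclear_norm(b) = 9.16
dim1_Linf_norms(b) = [1.69, 1.4, 2.09, 1.97]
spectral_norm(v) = 0.80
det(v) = 0.00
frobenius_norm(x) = 4.69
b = x + v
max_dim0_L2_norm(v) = 0.76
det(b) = -16.42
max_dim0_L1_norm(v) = 1.5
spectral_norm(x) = 2.97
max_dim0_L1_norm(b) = 5.63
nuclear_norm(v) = 1.29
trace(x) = 1.98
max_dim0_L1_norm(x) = 5.27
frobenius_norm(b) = 4.96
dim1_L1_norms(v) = [0.81, 0.54, 0.8, 0.59]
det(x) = -15.40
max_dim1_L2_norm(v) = 0.49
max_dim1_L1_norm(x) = 4.23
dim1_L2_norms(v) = [0.45, 0.46, 0.49, 0.34]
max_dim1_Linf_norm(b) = 2.09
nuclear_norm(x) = 8.75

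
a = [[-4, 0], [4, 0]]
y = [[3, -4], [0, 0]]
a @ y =[[-12, 16], [12, -16]]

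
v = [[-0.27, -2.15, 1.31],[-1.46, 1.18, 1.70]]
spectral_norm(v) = 2.55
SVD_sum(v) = [[-0.86, -0.47, 1.50], [-0.88, -0.48, 1.52]] + [[0.59, -1.68, -0.19], [-0.58, 1.66, 0.18]]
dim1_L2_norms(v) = [2.53, 2.53]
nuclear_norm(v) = 5.06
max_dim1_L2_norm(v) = 2.53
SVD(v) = [[-0.70,-0.71], [-0.71,0.7]] @ diag([2.548913352390072, 2.5156591029007895]) @ [[0.48, 0.26, -0.84], [-0.33, 0.94, 0.10]]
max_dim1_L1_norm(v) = 4.34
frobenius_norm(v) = 3.58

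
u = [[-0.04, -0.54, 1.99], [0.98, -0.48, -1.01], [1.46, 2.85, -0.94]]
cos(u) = [[-0.51, -2.71, 1.29], [1.18, 1.68, -1.79], [-0.06, 3.05, -0.21]]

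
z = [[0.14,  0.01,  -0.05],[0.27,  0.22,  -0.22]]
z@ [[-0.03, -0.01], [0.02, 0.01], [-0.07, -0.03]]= [[-0.0, 0.00], [0.01, 0.01]]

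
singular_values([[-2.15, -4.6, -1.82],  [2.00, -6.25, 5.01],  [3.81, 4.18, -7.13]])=[11.59, 5.07, 4.47]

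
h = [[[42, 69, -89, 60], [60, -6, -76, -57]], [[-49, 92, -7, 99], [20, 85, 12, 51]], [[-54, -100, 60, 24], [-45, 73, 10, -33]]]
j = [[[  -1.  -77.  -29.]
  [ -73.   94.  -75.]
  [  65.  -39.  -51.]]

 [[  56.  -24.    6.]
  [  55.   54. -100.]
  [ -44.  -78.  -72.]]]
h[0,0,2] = -89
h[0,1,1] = -6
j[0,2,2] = -51.0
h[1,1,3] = 51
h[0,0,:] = [42, 69, -89, 60]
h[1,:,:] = [[-49, 92, -7, 99], [20, 85, 12, 51]]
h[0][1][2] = -76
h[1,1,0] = 20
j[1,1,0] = 55.0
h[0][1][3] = -57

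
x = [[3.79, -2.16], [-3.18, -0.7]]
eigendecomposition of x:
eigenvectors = [[0.87, 0.35], [-0.49, 0.94]]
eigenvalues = [5.0, -1.91]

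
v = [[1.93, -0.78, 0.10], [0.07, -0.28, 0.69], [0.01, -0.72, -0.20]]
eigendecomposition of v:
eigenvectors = [[(-1+0j), 0.05-0.23j, (0.05+0.23j)], [-0.03+0.00j, 0.03-0.68j, 0.03+0.68j], [(0.01+0j), 0.69+0.00j, (0.69-0j)]]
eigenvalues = [(1.91+0j), (-0.23+0.7j), (-0.23-0.7j)]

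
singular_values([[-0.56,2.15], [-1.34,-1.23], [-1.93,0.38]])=[2.53, 2.39]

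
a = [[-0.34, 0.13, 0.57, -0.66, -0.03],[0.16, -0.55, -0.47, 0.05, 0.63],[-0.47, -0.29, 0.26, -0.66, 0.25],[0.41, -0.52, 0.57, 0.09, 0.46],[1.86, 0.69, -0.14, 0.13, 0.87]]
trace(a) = 0.33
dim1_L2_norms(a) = [0.95, 0.97, 0.93, 0.99, 2.17]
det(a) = 0.02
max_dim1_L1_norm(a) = 3.69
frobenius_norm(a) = 2.90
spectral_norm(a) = 2.31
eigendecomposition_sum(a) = [[-0.13+0.00j, (-0.08-0j), (0.02-0j), 0.06+0.00j, -0.09+0.00j],[(0.52-0j), 0.32+0.00j, -0.07+0.00j, -0.26+0.00j, (0.39-0j)],[(0.03-0j), 0.02+0.00j, (-0+0j), (-0.01+0j), 0.02-0.00j],[(0.33-0j), (0.2+0j), (-0.04+0j), (-0.16+0j), 0.24-0.00j],[(1.31-0j), 0.79+0.00j, -0.18+0.00j, (-0.64+0j), (0.97-0j)]] + [[(0.13-0j), 0.18-0.00j, -0.03+0.00j, (0.06-0j), (-0.07+0j)], [(-0.62+0j), (-0.88+0j), 0.15-0.00j, -0.32+0.00j, 0.37-0.00j], [-0.28+0.00j, (-0.4+0j), 0.07-0.00j, -0.15+0.00j, (0.17-0j)], [(-0.27+0j), -0.38+0.00j, 0.07-0.00j, (-0.14+0j), (0.16-0j)], [0.11-0.00j, (0.15-0j), -0.03+0.00j, (0.06-0j), -0.06+0.00j]] + [[-0.03+0.00j,-0.02+0.00j,0.03-0.00j,-0j,0.00+0.00j], [(0.03-0j),(0.02-0j),-0.03+0.00j,-0.00+0.00j,-0.00-0.00j], [0.01-0.00j,0.01-0.00j,(-0.01+0j),-0.00+0.00j,-0.00-0.00j], [0.03-0.00j,0.02-0.00j,-0.03+0.00j,-0.00+0.00j,-0.00-0.00j], [0.04-0.00j,(0.02-0j),-0.04+0.00j,-0.00+0.00j,-0.00-0.00j]] + [[-0.15+0.11j, (0.02-0.17j), (0.28+0.37j), (-0.39+0.07j), 0.07+0.05j], [(0.11-0.11j), -0.00+0.14j, -0.26-0.27j, 0.31-0.10j, -0.06-0.04j], [-0.11+0.04j, (0.04-0.1j), 0.10+0.27j, -0.25-0.03j, (0.03+0.04j)], [(0.16+0.12j), -0.18+0.03j, (0.29-0.4j), (0.19+0.38j), (0.03-0.08j)], [(0.2+0.02j), (-0.14+0.11j), (0.05-0.49j), 0.36+0.23j, -0.01-0.09j]] + [[(-0.15-0.11j), 0.02+0.17j, 0.28-0.37j, (-0.39-0.07j), (0.07-0.05j)], [0.11+0.11j, (-0-0.14j), (-0.26+0.27j), 0.31+0.10j, -0.06+0.04j], [(-0.11-0.04j), (0.04+0.1j), (0.1-0.27j), (-0.25+0.03j), 0.03-0.04j], [(0.16-0.12j), -0.18-0.03j, (0.29+0.4j), 0.19-0.38j, (0.03+0.08j)], [(0.2-0.02j), -0.14-0.11j, (0.05+0.49j), (0.36-0.23j), -0.01+0.09j]]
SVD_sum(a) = [[-0.40,-0.1,0.06,-0.09,-0.19], [0.29,0.07,-0.04,0.06,0.13], [-0.45,-0.12,0.06,-0.1,-0.21], [0.32,0.08,-0.04,0.07,0.15], [1.85,0.48,-0.26,0.39,0.85]] + [[0.02,-0.23,0.28,-0.27,0.30], [0.01,-0.14,0.16,-0.16,0.18], [0.02,-0.30,0.36,-0.36,0.39], [0.03,-0.31,0.38,-0.37,0.41], [0.00,-0.05,0.06,-0.06,0.06]] + [[0.06, 0.43, 0.3, -0.24, -0.18], [-0.08, -0.57, -0.40, 0.32, 0.23], [0.01, 0.05, 0.03, -0.03, -0.02], [-0.02, -0.15, -0.1, 0.08, 0.06], [0.03, 0.22, 0.15, -0.12, -0.09]] + [[-0.02,0.03,-0.07,-0.06,0.03], [-0.05,0.08,-0.19,-0.17,0.09], [-0.05,0.08,-0.2,-0.18,0.09], [0.09,-0.14,0.34,0.31,-0.15], [-0.02,0.04,-0.09,-0.08,0.04]] + [[-0.0,0.0,0.00,0.0,0.0],[-0.00,0.0,0.00,0.00,0.00],[0.0,-0.00,-0.0,-0.0,-0.0],[0.0,-0.00,-0.00,-0.00,-0.0],[0.00,-0.00,-0.00,-0.00,-0.0]]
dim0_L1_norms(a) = [3.24, 2.18, 2.01, 1.59, 2.24]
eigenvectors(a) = [[(0.09+0j),(0.17+0j),(0.47+0j),-0.35+0.33j,(-0.35-0.33j)], [-0.36+0.00j,(-0.83+0j),-0.45+0.00j,(0.25-0.3j),0.25+0.30j], [(-0.02+0j),-0.38+0.00j,-0.18+0.00j,-0.27+0.13j,-0.27-0.13j], [(-0.22+0j),(-0.36+0j),-0.44+0.00j,0.44+0.26j,(0.44-0.26j)], [-0.90+0.00j,(0.14+0j),-0.59+0.00j,(0.51+0j),(0.51-0j)]]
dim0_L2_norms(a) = [2.0, 1.07, 0.98, 0.95, 1.2]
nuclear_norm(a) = 5.29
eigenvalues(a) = [(0.99+0j), (-0.89+0j), (-0.03+0j), (0.12+0.81j), (0.12-0.81j)]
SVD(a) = [[-0.2, 0.45, 0.57, 0.15, 0.64], [0.14, 0.27, -0.75, 0.42, 0.41], [-0.23, 0.59, 0.06, 0.44, -0.64], [0.16, 0.61, -0.19, -0.75, -0.03], [0.93, 0.1, 0.29, 0.2, -0.07]] @ diag([2.310179937993064, 1.204634981267338, 1.0818121084505936, 0.6831850792161595, 0.007995345364359273]) @ [[0.86, 0.22, -0.12, 0.18, 0.4], [0.03, -0.42, 0.51, -0.5, 0.55], [0.10, 0.71, 0.50, -0.4, -0.29], [-0.18, 0.28, -0.67, -0.6, 0.3], [-0.46, 0.44, 0.18, 0.44, 0.6]]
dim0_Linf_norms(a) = [1.86, 0.69, 0.57, 0.66, 0.87]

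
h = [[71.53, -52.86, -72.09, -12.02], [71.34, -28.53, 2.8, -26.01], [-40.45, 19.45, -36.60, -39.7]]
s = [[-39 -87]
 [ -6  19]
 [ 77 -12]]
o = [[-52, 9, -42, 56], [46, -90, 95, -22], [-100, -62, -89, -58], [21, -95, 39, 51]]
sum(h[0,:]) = -65.44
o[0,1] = 9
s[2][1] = -12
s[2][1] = -12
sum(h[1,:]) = 19.599999999999998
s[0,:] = [-39, -87]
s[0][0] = -39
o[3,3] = 51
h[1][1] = -28.53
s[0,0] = -39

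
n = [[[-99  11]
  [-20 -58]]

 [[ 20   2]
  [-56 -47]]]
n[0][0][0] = -99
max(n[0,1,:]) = -20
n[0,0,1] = 11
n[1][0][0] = 20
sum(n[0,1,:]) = -78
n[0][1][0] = -20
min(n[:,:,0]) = -99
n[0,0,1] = 11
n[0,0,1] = 11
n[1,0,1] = 2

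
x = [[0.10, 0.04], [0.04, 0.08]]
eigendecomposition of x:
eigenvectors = [[0.79, -0.62], [0.62, 0.79]]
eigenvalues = [0.13, 0.05]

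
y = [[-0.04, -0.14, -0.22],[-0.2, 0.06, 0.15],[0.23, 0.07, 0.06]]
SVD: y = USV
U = [[0.76, 0.33, 0.55], [-0.64, 0.51, 0.58], [-0.09, -0.8, 0.60]]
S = [0.32, 0.31, 0.0]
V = [[0.24, -0.48, -0.85],[-0.96, -0.23, -0.14],[0.13, -0.85, 0.51]]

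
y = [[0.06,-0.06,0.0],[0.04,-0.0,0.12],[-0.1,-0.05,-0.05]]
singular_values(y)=[0.16, 0.08, 0.07]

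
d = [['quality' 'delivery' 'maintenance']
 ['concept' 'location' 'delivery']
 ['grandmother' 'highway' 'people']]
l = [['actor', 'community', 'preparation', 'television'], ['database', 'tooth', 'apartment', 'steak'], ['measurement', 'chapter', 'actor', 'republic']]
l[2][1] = 'chapter'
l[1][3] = 'steak'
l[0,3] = 'television'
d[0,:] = ['quality', 'delivery', 'maintenance']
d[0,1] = 'delivery'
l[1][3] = 'steak'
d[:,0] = ['quality', 'concept', 'grandmother']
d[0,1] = 'delivery'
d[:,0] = ['quality', 'concept', 'grandmother']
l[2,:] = ['measurement', 'chapter', 'actor', 'republic']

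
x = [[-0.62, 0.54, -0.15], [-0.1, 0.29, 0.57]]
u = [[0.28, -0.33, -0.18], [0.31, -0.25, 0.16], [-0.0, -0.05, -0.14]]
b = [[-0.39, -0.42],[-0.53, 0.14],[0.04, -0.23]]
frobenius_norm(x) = 1.06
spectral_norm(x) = 0.87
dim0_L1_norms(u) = [0.59, 0.63, 0.48]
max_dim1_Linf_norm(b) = 0.53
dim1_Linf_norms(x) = [0.62, 0.57]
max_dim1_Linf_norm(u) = 0.33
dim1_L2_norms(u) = [0.47, 0.43, 0.15]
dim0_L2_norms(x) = [0.63, 0.61, 0.59]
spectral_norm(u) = 0.59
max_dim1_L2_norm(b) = 0.57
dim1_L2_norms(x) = [0.84, 0.65]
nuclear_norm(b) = 1.15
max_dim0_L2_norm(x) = 0.63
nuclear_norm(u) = 0.87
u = b @ x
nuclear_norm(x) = 1.47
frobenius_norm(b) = 0.83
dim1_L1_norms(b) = [0.81, 0.67, 0.27]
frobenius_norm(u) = 0.65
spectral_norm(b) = 0.68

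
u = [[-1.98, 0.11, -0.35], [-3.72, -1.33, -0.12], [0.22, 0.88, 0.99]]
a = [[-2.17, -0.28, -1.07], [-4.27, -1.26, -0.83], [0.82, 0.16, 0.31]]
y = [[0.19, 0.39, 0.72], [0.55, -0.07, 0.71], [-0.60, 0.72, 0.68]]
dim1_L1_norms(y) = [1.3, 1.33, 2.0]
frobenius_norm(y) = 1.69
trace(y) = 0.80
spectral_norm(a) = 5.18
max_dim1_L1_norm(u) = 5.17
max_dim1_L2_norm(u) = 3.95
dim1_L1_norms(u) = [2.44, 5.17, 2.09]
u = a + y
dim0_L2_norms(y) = [0.84, 0.82, 1.22]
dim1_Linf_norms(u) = [1.98, 3.72, 0.99]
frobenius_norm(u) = 4.63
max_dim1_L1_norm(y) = 2.0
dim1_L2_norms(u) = [2.01, 3.95, 1.34]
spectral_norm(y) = 1.38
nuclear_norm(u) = 6.36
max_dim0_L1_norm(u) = 5.92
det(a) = 0.00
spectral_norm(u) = 4.40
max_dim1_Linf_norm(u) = 3.72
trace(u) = -2.32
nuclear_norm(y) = 2.47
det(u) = 3.84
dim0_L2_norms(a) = [4.86, 1.3, 1.39]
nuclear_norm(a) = 5.84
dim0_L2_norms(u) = [4.22, 1.6, 1.06]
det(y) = -0.16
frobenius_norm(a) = 5.22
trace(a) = -3.12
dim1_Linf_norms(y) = [0.72, 0.71, 0.72]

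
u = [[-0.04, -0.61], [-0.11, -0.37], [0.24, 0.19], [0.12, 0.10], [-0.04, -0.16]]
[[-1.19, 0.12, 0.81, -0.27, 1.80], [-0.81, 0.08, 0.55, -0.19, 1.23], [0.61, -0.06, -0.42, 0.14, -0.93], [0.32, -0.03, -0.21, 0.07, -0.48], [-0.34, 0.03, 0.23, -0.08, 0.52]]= u@[[1.06, -0.11, -0.72, 0.24, -1.61],[1.88, -0.19, -1.28, 0.43, -2.85]]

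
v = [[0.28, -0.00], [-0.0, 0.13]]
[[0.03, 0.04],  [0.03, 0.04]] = v @ [[0.12, 0.16], [0.21, 0.28]]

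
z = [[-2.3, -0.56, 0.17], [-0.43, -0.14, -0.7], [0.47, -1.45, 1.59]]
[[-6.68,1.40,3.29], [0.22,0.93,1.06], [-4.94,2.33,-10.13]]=z@[[2.30, -0.06, -2.75], [1.85, -2.49, 5.15], [-2.1, -0.79, -0.86]]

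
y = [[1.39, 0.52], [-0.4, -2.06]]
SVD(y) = [[-0.47, 0.88],  [0.88, 0.47]] @ diag([2.295099399080656, 1.1569869266070432]) @ [[-0.44, -0.9], [0.90, -0.44]]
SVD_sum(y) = [[0.47, 0.97], [-0.89, -1.82]] + [[0.92,-0.45], [0.49,-0.24]]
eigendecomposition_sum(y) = [[1.35, 0.21], [-0.16, -0.02]] + [[0.04, 0.31], [-0.24, -2.04]]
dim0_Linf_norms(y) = [1.39, 2.06]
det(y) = -2.66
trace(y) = -0.67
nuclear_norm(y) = 3.45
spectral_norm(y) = 2.30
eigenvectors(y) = [[0.99, -0.15], [-0.12, 0.99]]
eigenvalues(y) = [1.33, -2.0]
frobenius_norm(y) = 2.57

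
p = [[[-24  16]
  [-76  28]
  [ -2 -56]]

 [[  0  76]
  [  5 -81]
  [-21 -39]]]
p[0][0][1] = 16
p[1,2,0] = -21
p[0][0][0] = -24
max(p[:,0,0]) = 0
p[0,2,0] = -2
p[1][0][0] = 0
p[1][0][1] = 76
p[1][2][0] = -21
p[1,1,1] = -81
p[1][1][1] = -81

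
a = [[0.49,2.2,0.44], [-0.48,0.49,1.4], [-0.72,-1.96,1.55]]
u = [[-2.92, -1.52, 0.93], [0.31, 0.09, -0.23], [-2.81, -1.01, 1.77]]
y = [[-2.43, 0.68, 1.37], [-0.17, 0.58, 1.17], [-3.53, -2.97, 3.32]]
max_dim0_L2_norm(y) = 4.29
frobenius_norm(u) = 4.89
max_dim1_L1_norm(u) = 5.59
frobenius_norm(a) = 3.80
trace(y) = 1.47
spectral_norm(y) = 6.08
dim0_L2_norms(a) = [0.99, 2.99, 2.13]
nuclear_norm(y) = 9.12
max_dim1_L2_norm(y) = 5.68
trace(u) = -1.06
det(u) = 0.01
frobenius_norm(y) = 6.50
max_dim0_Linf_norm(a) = 2.2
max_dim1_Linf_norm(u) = 2.92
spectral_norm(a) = 3.17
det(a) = 1.71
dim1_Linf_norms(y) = [2.43, 1.17, 3.53]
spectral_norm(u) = 4.84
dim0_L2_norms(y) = [4.29, 3.1, 3.78]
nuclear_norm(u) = 5.55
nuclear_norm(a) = 5.51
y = u + a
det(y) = -12.05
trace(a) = 2.53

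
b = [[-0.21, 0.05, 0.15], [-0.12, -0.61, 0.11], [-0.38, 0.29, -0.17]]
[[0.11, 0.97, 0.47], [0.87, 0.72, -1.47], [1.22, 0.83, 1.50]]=b@[[-2.95,-3.22,-1.77], [-1.37,-0.18,2.71], [-2.94,2.03,-0.26]]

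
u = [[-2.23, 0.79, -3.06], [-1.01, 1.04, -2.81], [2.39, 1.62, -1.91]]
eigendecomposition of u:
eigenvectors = [[(0.02-0.59j), (0.02+0.59j), (-0.26+0j)], [-0.17-0.44j, -0.17+0.44j, (0.87+0j)], [-0.66+0.00j, -0.66-0.00j, 0.41+0.00j]]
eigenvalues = [(-1.55+3.2j), (-1.55-3.2j), 0j]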